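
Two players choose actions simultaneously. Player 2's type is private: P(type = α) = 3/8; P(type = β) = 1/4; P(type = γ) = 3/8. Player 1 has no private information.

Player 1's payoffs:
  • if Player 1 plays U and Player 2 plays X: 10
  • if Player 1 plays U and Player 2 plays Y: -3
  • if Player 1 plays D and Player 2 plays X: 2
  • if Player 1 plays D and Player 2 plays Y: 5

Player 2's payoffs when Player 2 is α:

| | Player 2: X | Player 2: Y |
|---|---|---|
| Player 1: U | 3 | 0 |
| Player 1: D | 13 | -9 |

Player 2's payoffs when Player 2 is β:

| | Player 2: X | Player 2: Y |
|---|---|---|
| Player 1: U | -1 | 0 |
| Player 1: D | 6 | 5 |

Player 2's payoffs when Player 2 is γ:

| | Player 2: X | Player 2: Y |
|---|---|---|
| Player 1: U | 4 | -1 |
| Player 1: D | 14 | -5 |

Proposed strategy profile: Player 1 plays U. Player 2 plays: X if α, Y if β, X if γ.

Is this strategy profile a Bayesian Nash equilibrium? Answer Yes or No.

Yes

A profile is a BNE iff every type of every player is best-responding given beliefs about the other side.
Player 1 plays U: E[U] = 3/8·(10) + 1/4·(-3) + 3/8·(10) = 27/4; E[D] = 11/4. Best-responding. ✓
Player 2 (type α), facing U: X gives 3, Y gives 0. Proposed X is best. ✓
Player 2 (type β), facing U: X gives -1, Y gives 0. Proposed Y is best. ✓
Player 2 (type γ), facing U: X gives 4, Y gives -1. Proposed X is best. ✓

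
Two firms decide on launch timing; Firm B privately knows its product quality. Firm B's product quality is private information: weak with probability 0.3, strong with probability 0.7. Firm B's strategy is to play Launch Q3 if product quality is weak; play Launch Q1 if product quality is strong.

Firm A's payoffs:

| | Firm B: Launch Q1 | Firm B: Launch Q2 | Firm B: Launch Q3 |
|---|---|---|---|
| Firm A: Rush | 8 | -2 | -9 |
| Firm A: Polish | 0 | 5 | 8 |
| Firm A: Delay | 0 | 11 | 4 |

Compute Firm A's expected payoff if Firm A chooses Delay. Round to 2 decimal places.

E[Delay] = 0.3·4 + 0.7·0 = 1.2 + 0 = 1.2

1.20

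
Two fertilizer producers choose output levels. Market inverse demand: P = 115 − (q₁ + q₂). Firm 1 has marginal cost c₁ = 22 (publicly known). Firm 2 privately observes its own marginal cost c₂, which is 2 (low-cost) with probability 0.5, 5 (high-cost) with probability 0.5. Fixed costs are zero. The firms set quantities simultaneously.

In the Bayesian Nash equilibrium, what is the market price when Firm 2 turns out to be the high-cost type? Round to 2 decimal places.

Type-c best response for Firm 2: q₂(c) = (115 − c)/2 − q₁/2.
Firm 1 maximizes expected profit; its first-order condition is 115 − 2q₁ − E[q₂] − 22 = 0.
Substituting E[q₂] and solving: E[c₂] = 3.5, so q₁ = (115 − 2·22 + 3.5)/3 = 24.8333.
q₂(high-cost) = 42.5833, so P = 115 − (24.8333 + 42.5833) = 47.5833.

47.58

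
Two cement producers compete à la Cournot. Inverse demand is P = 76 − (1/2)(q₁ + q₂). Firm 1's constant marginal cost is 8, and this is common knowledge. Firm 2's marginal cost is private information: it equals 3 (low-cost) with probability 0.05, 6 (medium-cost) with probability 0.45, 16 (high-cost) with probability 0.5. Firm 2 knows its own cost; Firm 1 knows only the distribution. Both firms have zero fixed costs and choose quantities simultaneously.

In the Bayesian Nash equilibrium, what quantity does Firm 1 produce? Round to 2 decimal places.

Firm 2 with cost c maximizes (76 − (1/2)(q₁+q₂) − c)·q₂, giving q₂(c) = (76 − c − (1/2)q₁).
E[c₂] = 0.05·3 + 0.45·6 + 0.5·16 = 10.85
Firm 1's FOC against E[q₂] yields q₁ = (76 − 2·8 + E[c₂])/(3/2) = (76 − 16 + 10.85)/(3/2) = 47.2333.

47.23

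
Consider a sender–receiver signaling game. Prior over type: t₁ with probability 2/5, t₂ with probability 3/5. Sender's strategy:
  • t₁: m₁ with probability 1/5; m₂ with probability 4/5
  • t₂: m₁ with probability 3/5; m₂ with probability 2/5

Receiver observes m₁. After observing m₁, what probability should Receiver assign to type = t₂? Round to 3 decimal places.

0.818

P(m₁) = (2/5)·(1/5) + (3/5)·(3/5) = 11/25
P(t₂ | m₁) = ((3/5)·(3/5)) / (11/25) = (9/25) / (11/25) = 9/11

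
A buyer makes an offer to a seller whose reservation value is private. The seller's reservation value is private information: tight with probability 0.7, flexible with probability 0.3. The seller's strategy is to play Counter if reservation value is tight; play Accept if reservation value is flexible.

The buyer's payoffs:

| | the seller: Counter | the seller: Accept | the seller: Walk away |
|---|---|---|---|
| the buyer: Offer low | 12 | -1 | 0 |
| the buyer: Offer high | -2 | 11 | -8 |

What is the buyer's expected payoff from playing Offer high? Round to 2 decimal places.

E[Offer high] = 0.7·(-2) + 0.3·11 = (-1.4) + 3.3 = 1.9

1.90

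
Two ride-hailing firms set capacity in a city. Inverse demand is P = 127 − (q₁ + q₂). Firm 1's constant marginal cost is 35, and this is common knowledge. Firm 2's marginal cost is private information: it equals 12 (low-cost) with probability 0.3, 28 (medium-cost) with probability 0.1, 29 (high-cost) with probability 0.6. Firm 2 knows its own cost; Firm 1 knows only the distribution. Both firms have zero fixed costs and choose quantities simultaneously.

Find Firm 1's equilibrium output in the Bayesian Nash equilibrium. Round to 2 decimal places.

Each type of Firm 2 best-responds to q₁; Firm 1 best-responds to the expected q₂ over Firm 2's types.
Firm 2 with cost c maximizes (127 − (q₁+q₂) − c)·q₂, giving q₂(c) = (127 − c − q₁)/2.
E[c₂] = 0.3·12 + 0.1·28 + 0.6·29 = 23.8
Firm 1's FOC against E[q₂] yields q₁ = (127 − 2·35 + E[c₂])/3 = (127 − 70 + 23.8)/3 = 26.9333.

26.93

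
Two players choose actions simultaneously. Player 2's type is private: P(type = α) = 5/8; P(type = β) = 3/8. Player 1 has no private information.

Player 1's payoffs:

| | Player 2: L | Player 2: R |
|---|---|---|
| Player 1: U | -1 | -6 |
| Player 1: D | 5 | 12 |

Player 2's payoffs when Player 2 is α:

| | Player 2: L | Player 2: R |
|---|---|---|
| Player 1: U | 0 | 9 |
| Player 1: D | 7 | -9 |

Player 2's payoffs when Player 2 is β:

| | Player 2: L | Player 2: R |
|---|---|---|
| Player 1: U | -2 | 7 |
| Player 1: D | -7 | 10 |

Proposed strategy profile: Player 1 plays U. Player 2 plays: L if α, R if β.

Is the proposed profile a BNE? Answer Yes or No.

No

A profile is a BNE iff every type of every player is best-responding given beliefs about the other side.
Player 1 plays U: E[U] = 5/8·(-1) + 3/8·(-6) = -23/8; E[D] = 61/8. Not best-responding. ✗
Player 2 (type α), facing U: L gives 0, R gives 9. Proposed L is not best — profitable deviation exists. ✗
Player 2 (type β), facing U: L gives -2, R gives 7. Proposed R is best. ✓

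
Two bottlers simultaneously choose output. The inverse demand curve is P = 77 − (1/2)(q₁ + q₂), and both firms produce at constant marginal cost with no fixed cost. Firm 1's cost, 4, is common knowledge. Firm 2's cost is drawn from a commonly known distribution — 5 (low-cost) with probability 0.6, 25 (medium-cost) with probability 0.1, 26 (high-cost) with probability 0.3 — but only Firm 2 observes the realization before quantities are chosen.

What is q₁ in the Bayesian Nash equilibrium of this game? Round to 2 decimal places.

54.87

Firm 2 with cost c maximizes (77 − (1/2)(q₁+q₂) − c)·q₂, giving q₂(c) = (77 − c − (1/2)q₁).
E[c₂] = 0.6·5 + 0.1·25 + 0.3·26 = 13.3
Firm 1's FOC against E[q₂] yields q₁ = (77 − 2·4 + E[c₂])/(3/2) = (77 − 8 + 13.3)/(3/2) = 54.8667.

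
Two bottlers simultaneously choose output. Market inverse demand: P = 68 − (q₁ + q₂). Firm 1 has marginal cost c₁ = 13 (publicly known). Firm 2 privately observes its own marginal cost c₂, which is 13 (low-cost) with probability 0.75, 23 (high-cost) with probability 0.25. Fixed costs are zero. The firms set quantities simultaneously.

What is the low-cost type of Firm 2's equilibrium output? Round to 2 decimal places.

17.92

Firm 2 with cost c maximizes (68 − (q₁+q₂) − c)·q₂, giving q₂(c) = (68 − c − q₁)/2.
E[c₂] = 0.75·13 + 0.25·23 = 15.5
Firm 1's FOC against E[q₂] yields q₁ = (68 − 2·13 + E[c₂])/3 = (68 − 26 + 15.5)/3 = 19.1667.
q₂(low-cost) = (68 − 13 − 19.1667)/2 = 17.9167.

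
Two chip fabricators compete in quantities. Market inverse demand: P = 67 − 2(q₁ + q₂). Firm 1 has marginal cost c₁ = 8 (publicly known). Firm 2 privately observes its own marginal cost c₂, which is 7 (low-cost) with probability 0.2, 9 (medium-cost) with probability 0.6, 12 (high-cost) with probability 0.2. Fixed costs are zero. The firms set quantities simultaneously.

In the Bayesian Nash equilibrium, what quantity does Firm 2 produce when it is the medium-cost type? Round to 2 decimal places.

9.48

Firm 2 with cost c maximizes (67 − 2(q₁+q₂) − c)·q₂, giving q₂(c) = (67 − c − 2q₁)/4.
E[c₂] = 0.2·7 + 0.6·9 + 0.2·12 = 9.2
Firm 1's FOC against E[q₂] yields q₁ = (67 − 2·8 + E[c₂])/6 = (67 − 16 + 9.2)/6 = 10.0333.
q₂(medium-cost) = (67 − 9 − 2·10.0333)/4 = 9.48333.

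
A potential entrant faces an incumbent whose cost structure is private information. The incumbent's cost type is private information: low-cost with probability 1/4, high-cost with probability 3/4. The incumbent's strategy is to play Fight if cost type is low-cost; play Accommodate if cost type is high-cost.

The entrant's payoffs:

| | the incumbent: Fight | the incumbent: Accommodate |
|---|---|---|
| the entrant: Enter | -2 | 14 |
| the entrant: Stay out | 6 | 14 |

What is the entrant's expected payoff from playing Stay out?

12

E[Stay out] = 1/4·6 + 3/4·14 = 3/2 + 21/2 = 12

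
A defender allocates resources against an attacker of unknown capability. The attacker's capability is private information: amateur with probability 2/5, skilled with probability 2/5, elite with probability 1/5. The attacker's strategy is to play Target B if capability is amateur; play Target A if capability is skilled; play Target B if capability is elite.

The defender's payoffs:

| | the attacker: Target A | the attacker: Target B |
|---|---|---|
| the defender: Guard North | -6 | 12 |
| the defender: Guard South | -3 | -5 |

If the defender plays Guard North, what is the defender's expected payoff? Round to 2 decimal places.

4.80

E[Guard North] = 2/5·12 + 2/5·(-6) + 1/5·12 = 24/5 + (-12/5) + 12/5 = 24/5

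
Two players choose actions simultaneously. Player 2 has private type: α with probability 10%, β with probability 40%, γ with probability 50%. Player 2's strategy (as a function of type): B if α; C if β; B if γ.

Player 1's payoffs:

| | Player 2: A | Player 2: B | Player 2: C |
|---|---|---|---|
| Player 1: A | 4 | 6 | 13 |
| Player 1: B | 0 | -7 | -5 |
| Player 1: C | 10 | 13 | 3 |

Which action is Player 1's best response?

E[A] = 0.1·(6) + 0.4·(13) + 0.5·(6) = 8.8
E[B] = 0.1·(-7) + 0.4·(-5) + 0.5·(-7) = -6.2
E[C] = 0.1·(13) + 0.4·(3) + 0.5·(13) = 9
Best response: C (9 is the largest).

C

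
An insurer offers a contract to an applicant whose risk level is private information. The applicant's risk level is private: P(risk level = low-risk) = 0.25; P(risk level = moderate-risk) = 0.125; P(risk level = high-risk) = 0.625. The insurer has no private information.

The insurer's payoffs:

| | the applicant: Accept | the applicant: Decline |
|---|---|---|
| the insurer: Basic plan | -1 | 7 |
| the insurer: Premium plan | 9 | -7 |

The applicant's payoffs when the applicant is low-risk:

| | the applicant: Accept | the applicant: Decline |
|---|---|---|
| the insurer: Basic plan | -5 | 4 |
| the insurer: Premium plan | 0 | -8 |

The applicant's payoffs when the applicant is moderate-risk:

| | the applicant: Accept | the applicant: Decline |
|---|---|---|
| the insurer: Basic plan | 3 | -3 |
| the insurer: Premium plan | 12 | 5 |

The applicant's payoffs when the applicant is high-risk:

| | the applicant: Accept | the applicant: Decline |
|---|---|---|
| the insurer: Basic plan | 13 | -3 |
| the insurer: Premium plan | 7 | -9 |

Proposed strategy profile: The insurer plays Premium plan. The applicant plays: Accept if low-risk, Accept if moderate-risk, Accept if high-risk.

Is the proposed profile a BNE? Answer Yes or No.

Yes

A profile is a BNE iff every type of every player is best-responding given beliefs about the other side.
The insurer plays Premium plan: E[Premium plan] = 0.25·(9) + 0.125·(9) + 0.625·(9) = 9; E[Basic plan] = -1. Best-responding. ✓
The applicant (risk level low-risk), facing Premium plan: Accept gives 0, Decline gives -8. Proposed Accept is best. ✓
The applicant (risk level moderate-risk), facing Premium plan: Accept gives 12, Decline gives 5. Proposed Accept is best. ✓
The applicant (risk level high-risk), facing Premium plan: Accept gives 7, Decline gives -9. Proposed Accept is best. ✓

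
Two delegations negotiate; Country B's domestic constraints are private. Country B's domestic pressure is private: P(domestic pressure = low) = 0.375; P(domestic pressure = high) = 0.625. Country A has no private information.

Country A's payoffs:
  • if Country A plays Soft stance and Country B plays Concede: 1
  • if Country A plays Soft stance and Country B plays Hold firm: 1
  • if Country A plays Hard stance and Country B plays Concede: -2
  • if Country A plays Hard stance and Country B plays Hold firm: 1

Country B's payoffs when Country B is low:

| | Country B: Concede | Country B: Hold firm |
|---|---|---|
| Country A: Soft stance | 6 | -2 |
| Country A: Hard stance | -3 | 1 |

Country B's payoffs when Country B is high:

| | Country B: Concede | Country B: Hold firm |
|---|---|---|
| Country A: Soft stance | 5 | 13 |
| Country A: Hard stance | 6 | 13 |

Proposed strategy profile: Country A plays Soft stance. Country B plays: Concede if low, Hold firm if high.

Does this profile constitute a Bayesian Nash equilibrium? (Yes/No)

Country A plays Soft stance: E[Soft stance] = 0.375·(1) + 0.625·(1) = 1; E[Hard stance] = -0.125. Best-responding. ✓
Country B (domestic pressure low), facing Soft stance: Concede gives 6, Hold firm gives -2. Proposed Concede is best. ✓
Country B (domestic pressure high), facing Soft stance: Concede gives 5, Hold firm gives 13. Proposed Hold firm is best. ✓

Yes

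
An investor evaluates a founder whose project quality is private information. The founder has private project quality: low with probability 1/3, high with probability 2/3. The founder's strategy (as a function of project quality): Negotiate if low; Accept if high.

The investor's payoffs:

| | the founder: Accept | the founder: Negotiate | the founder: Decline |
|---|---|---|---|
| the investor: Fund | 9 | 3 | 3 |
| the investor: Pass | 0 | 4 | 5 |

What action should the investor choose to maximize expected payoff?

Compute the investor's expected payoff for each action, taking the expectation over the founder's type.
E[Fund] = 1/3·(3) + 2/3·(9) = 7
E[Pass] = 1/3·(4) + 2/3·(0) = 4/3
Best response: Fund (7 is the largest).

Fund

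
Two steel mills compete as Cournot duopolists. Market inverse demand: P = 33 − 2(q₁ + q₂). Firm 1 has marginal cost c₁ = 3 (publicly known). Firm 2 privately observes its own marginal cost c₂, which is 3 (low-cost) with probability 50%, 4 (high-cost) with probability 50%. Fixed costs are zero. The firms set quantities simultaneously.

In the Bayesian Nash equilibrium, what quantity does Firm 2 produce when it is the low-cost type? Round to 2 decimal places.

Type-c best response for Firm 2: q₂(c) = (33 − c)/4 − q₁/2.
Firm 1 maximizes expected profit; its first-order condition is 33 − 4q₁ − 2E[q₂] − 3 = 0.
Substituting E[q₂] and solving: E[c₂] = 3.5, so q₁ = (33 − 2·3 + 3.5)/6 = 5.08333.
q₂(low-cost) = (33 − 3 − 2·5.08333)/4 = 4.95833.

4.96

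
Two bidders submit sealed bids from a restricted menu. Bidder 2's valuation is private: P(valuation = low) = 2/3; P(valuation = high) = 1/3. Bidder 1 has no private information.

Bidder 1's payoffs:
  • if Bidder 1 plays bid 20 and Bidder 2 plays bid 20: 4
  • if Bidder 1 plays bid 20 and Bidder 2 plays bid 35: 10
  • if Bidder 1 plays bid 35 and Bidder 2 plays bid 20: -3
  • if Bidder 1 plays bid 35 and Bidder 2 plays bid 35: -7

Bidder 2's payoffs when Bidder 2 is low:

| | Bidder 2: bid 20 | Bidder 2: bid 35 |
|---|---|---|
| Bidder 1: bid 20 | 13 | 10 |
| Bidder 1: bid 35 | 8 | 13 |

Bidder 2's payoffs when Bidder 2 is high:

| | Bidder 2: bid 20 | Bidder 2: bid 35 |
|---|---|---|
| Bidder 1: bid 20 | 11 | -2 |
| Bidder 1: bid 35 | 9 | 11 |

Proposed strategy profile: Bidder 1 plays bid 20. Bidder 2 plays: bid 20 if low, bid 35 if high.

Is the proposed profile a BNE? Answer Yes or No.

Bidder 1 plays bid 20: E[bid 20] = 2/3·(4) + 1/3·(10) = 6; E[bid 35] = -13/3. Best-responding. ✓
Bidder 2 (valuation low), facing bid 20: bid 20 gives 13, bid 35 gives 10. Proposed bid 20 is best. ✓
Bidder 2 (valuation high), facing bid 20: bid 20 gives 11, bid 35 gives -2. Proposed bid 35 is not best — profitable deviation exists. ✗

No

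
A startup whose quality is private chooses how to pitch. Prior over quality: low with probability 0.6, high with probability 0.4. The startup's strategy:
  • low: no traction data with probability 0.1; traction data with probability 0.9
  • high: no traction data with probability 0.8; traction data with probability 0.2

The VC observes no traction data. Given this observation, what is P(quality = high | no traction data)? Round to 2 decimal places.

0.84

P(no traction data) = 0.6·0.1 + 0.4·0.8 = 0.38
P(high | no traction data) = (0.4·0.8) / 0.38 = 0.32 / 0.38 = 0.842105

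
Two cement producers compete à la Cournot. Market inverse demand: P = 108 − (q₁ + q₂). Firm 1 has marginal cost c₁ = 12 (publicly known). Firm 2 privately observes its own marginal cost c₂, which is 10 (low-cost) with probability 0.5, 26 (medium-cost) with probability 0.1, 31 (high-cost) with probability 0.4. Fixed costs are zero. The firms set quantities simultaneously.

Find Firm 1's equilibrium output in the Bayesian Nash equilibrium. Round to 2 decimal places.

Firm 2 with cost c maximizes (108 − (q₁+q₂) − c)·q₂, giving q₂(c) = (108 − c − q₁)/2.
E[c₂] = 0.5·10 + 0.1·26 + 0.4·31 = 20
Firm 1's FOC against E[q₂] yields q₁ = (108 − 2·12 + E[c₂])/3 = (108 − 24 + 20)/3 = 34.6667.

34.67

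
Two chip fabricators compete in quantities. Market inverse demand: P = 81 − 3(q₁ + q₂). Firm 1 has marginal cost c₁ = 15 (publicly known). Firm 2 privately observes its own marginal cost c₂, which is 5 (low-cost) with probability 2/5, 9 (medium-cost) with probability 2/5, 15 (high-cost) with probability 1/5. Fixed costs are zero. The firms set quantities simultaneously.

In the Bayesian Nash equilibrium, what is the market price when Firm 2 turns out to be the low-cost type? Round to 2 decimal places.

33.07

Firm 2 with cost c maximizes (81 − 3(q₁+q₂) − c)·q₂, giving q₂(c) = (81 − c − 3q₁)/6.
E[c₂] = 2/5·5 + 2/5·9 + 1/5·15 = 8.6
Firm 1's FOC against E[q₂] yields q₁ = (81 − 2·15 + E[c₂])/9 = (81 − 30 + 8.6)/9 = 6.62222.
q₂(low-cost) = 9.35556, so P = 81 − 3·(6.62222 + 9.35556) = 33.0667.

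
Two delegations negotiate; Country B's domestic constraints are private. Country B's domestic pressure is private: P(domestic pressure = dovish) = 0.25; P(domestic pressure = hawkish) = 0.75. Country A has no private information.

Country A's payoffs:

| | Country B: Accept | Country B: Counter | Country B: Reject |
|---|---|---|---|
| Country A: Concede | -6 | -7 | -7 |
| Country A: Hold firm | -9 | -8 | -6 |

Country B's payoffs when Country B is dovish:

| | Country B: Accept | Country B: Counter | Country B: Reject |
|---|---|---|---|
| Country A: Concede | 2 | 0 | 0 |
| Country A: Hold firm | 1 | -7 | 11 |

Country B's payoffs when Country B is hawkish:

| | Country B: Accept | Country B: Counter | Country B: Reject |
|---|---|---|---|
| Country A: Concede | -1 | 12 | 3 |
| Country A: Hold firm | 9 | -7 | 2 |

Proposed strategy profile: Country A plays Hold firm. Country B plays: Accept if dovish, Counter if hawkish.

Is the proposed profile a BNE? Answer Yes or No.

A profile is a BNE iff every type of every player is best-responding given beliefs about the other side.
Country A plays Hold firm: E[Hold firm] = 0.25·(-9) + 0.75·(-8) = -8.25; E[Concede] = -6.75. Not best-responding. ✗
Country B (domestic pressure dovish), facing Hold firm: Accept gives 1, Counter gives -7, Reject gives 11. Proposed Accept is not best — profitable deviation exists. ✗
Country B (domestic pressure hawkish), facing Hold firm: Accept gives 9, Counter gives -7, Reject gives 2. Proposed Counter is not best — profitable deviation exists. ✗

No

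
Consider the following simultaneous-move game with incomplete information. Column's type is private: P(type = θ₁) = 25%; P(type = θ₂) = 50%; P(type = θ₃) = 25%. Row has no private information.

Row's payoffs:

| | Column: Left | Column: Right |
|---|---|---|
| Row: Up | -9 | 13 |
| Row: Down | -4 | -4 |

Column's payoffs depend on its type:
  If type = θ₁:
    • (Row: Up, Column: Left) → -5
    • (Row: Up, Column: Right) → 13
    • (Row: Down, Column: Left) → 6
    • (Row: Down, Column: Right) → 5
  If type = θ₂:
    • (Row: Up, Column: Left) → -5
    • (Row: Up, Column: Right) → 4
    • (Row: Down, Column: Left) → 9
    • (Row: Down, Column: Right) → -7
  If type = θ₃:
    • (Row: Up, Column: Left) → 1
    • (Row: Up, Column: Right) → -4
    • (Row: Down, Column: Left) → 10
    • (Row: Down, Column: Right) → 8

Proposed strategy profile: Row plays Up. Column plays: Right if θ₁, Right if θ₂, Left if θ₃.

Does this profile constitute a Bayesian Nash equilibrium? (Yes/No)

Yes

Row plays Up: E[Up] = 0.25·(13) + 0.5·(13) + 0.25·(-9) = 7.5; E[Down] = -4. Best-responding. ✓
Column (type θ₁), facing Up: Left gives -5, Right gives 13. Proposed Right is best. ✓
Column (type θ₂), facing Up: Left gives -5, Right gives 4. Proposed Right is best. ✓
Column (type θ₃), facing Up: Left gives 1, Right gives -4. Proposed Left is best. ✓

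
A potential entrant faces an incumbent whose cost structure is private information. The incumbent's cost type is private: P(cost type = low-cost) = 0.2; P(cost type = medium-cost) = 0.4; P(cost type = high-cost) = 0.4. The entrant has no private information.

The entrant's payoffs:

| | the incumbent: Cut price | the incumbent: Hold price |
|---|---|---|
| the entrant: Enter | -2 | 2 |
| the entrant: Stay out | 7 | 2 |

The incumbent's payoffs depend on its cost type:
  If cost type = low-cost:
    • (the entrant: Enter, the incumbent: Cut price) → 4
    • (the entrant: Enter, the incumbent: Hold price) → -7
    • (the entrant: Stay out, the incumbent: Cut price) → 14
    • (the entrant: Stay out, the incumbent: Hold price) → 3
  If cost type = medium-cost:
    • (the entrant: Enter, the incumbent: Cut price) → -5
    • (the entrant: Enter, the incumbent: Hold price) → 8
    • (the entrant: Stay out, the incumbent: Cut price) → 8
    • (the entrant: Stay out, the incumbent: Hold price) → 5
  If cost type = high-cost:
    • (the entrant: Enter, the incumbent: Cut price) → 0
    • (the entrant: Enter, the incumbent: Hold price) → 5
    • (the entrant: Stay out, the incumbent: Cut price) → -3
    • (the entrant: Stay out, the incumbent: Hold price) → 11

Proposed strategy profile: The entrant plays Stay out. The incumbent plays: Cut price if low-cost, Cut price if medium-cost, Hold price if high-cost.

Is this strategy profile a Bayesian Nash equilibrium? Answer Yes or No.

A profile is a BNE iff every type of every player is best-responding given beliefs about the other side.
The entrant plays Stay out: E[Stay out] = 0.2·(7) + 0.4·(7) + 0.4·(2) = 5; E[Enter] = -0.4. Best-responding. ✓
The incumbent (cost type low-cost), facing Stay out: Cut price gives 14, Hold price gives 3. Proposed Cut price is best. ✓
The incumbent (cost type medium-cost), facing Stay out: Cut price gives 8, Hold price gives 5. Proposed Cut price is best. ✓
The incumbent (cost type high-cost), facing Stay out: Cut price gives -3, Hold price gives 11. Proposed Hold price is best. ✓

Yes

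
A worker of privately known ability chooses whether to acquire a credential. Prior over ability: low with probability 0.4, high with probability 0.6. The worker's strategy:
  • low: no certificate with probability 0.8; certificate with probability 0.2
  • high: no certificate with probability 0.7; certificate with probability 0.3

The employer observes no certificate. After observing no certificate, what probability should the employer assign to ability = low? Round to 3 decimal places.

P(no certificate) = 0.4·0.8 + 0.6·0.7 = 0.74
P(low | no certificate) = (0.4·0.8) / 0.74 = 0.32 / 0.74 = 0.432432

0.432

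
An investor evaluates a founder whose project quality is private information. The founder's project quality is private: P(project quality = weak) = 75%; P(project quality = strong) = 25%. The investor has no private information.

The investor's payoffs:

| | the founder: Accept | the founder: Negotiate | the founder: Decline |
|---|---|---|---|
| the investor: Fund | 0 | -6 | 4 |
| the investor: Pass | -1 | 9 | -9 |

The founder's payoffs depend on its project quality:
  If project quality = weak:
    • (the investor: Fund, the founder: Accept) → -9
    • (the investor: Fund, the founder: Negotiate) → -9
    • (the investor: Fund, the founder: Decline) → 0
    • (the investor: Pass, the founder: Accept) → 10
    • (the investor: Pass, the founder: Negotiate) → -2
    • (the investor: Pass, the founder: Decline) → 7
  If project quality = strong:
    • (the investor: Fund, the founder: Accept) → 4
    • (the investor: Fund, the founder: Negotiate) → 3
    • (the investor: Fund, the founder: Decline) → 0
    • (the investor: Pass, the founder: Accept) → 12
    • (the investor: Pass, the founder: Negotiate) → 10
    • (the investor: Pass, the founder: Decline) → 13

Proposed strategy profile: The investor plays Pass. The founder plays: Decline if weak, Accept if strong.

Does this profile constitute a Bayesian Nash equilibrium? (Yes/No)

A profile is a BNE iff every type of every player is best-responding given beliefs about the other side.
The investor plays Pass: E[Pass] = 0.75·(-9) + 0.25·(-1) = -7; E[Fund] = 3. Not best-responding. ✗
The founder (project quality weak), facing Pass: Accept gives 10, Negotiate gives -2, Decline gives 7. Proposed Decline is not best — profitable deviation exists. ✗
The founder (project quality strong), facing Pass: Accept gives 12, Negotiate gives 10, Decline gives 13. Proposed Accept is not best — profitable deviation exists. ✗

No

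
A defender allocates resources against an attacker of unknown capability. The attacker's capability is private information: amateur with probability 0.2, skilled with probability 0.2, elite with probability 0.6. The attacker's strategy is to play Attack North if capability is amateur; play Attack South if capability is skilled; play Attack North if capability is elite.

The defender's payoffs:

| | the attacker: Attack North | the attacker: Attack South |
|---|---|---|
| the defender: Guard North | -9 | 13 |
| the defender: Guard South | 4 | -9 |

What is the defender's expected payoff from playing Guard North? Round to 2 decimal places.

-4.60

E[Guard North] = 0.2·(-9) + 0.2·13 + 0.6·(-9) = (-1.8) + 2.6 + (-5.4) = -4.6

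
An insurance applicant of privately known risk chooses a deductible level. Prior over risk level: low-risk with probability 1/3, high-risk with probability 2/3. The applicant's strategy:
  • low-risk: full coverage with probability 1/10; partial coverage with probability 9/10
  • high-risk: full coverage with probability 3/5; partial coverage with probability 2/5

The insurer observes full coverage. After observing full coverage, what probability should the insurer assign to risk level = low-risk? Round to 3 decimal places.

P(full coverage) = (1/3)·(1/10) + (2/3)·(3/5) = 13/30
P(low-risk | full coverage) = ((1/3)·(1/10)) / (13/30) = (1/30) / (13/30) = 1/13

0.077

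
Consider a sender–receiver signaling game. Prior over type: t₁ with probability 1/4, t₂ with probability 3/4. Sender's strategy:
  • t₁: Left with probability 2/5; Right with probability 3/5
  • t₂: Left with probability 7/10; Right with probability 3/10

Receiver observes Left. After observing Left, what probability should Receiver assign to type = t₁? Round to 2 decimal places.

P(Left) = (1/4)·(2/5) + (3/4)·(7/10) = 5/8
P(t₁ | Left) = ((1/4)·(2/5)) / (5/8) = (1/10) / (5/8) = 4/25

0.16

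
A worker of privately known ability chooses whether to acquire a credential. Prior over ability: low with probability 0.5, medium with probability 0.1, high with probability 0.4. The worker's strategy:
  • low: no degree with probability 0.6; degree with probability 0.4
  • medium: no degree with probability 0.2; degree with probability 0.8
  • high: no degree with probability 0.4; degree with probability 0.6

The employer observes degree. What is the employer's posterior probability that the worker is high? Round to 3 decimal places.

P(degree) = 0.5·0.4 + 0.1·0.8 + 0.4·0.6 = 0.52
P(high | degree) = (0.4·0.6) / 0.52 = 0.24 / 0.52 = 0.461538

0.462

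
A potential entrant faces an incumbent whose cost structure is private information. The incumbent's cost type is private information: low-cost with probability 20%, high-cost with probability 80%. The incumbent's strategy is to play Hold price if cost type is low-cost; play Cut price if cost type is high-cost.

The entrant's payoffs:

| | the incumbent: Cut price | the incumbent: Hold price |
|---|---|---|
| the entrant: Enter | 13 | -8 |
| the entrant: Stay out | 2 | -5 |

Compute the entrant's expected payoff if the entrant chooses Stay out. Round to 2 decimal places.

0.60

Take the expectation over the incumbent's cost type, weighting each type's action by its prior probability.
E[Stay out] = 0.2·(-5) + 0.8·2 = (-1) + 1.6 = 0.6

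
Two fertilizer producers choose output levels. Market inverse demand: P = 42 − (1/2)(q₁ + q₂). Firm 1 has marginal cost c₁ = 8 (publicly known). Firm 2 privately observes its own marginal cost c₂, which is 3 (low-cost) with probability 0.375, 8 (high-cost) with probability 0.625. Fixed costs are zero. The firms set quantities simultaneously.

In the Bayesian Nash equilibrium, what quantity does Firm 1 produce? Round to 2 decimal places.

Firm 2 with cost c maximizes (42 − (1/2)(q₁+q₂) − c)·q₂, giving q₂(c) = (42 − c − (1/2)q₁).
E[c₂] = 0.375·3 + 0.625·8 = 6.125
Firm 1's FOC against E[q₂] yields q₁ = (42 − 2·8 + E[c₂])/(3/2) = (42 − 16 + 6.125)/(3/2) = 21.4167.

21.42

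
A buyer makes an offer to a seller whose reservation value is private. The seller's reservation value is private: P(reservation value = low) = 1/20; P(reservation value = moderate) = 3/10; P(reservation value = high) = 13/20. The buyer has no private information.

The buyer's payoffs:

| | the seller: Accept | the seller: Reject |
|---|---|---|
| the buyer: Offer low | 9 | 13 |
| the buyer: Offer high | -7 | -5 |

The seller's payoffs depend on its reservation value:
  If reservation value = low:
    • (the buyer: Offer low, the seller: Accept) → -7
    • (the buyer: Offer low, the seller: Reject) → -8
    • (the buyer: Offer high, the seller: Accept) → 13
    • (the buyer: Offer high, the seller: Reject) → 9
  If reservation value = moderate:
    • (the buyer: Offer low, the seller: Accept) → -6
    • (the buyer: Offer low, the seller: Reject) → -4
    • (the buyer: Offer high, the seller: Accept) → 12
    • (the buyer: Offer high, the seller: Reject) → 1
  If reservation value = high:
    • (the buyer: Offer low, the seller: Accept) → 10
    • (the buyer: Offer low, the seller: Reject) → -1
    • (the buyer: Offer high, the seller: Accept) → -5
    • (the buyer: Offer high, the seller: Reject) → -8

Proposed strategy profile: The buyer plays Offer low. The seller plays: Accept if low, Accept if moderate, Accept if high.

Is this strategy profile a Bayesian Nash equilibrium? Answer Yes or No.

A profile is a BNE iff every type of every player is best-responding given beliefs about the other side.
The buyer plays Offer low: E[Offer low] = 1/20·(9) + 3/10·(9) + 13/20·(9) = 9; E[Offer high] = -7. Best-responding. ✓
The seller (reservation value low), facing Offer low: Accept gives -7, Reject gives -8. Proposed Accept is best. ✓
The seller (reservation value moderate), facing Offer low: Accept gives -6, Reject gives -4. Proposed Accept is not best — profitable deviation exists. ✗
The seller (reservation value high), facing Offer low: Accept gives 10, Reject gives -1. Proposed Accept is best. ✓

No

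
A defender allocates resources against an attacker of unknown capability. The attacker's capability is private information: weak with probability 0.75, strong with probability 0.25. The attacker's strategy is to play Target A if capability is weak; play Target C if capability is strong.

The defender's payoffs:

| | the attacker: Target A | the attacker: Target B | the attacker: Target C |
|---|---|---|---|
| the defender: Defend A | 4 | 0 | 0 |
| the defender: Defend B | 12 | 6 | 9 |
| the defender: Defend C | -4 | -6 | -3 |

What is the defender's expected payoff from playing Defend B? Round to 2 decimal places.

11.25

Take the expectation over the attacker's capability, weighting each type's action by its prior probability.
E[Defend B] = 0.75·12 + 0.25·9 = 9 + 2.25 = 11.25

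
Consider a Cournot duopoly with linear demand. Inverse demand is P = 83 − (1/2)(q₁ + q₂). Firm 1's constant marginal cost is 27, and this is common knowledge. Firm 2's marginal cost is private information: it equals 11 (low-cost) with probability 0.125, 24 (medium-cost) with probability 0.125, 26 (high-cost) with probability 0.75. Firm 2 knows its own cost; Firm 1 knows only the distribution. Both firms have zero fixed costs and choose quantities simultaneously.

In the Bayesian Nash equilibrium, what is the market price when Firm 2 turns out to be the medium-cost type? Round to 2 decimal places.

44.69

Type-c best response for Firm 2: q₂(c) = (83 − c) − q₁/2.
Firm 1 maximizes expected profit; its first-order condition is 83 − q₁ − (1/2)E[q₂] − 27 = 0.
Substituting E[q₂] and solving: E[c₂] = 23.875, so q₁ = (83 − 2·27 + 23.875)/(3/2) = 35.25.
q₂(medium-cost) = 41.375, so P = 83 − (1/2)·(35.25 + 41.375) = 44.6875.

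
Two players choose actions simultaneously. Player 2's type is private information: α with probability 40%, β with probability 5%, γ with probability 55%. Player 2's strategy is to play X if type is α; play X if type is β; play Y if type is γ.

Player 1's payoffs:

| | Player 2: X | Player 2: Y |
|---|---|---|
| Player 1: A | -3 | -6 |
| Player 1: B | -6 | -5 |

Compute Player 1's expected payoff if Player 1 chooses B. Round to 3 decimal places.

E[B] = 0.4·(-6) + 0.05·(-6) + 0.55·(-5) = (-2.4) + (-0.3) + (-2.75) = -5.45

-5.450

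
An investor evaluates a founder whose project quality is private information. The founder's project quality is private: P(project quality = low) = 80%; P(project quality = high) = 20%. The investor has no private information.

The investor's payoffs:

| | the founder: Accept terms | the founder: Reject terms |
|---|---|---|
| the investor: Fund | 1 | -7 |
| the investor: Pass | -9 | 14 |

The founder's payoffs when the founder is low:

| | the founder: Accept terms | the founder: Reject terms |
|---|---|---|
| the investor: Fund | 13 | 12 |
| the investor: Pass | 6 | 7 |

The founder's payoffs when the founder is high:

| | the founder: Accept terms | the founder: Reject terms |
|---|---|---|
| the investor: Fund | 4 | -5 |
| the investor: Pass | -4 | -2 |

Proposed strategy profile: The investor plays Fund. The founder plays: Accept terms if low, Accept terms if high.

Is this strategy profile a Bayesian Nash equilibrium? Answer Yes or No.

A profile is a BNE iff every type of every player is best-responding given beliefs about the other side.
The investor plays Fund: E[Fund] = 0.8·(1) + 0.2·(1) = 1; E[Pass] = -9. Best-responding. ✓
The founder (project quality low), facing Fund: Accept terms gives 13, Reject terms gives 12. Proposed Accept terms is best. ✓
The founder (project quality high), facing Fund: Accept terms gives 4, Reject terms gives -5. Proposed Accept terms is best. ✓

Yes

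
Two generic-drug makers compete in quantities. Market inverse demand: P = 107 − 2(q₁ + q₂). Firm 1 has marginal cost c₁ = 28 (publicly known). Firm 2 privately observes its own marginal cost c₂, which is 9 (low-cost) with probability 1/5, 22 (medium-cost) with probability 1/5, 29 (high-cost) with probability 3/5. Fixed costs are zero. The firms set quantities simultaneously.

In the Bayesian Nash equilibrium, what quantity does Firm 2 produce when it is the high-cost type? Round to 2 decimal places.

Type-c best response for Firm 2: q₂(c) = (107 − c)/4 − q₁/2.
Firm 1 maximizes expected profit; its first-order condition is 107 − 4q₁ − 2E[q₂] − 28 = 0.
Substituting E[q₂] and solving: E[c₂] = 23.6, so q₁ = (107 − 2·28 + 23.6)/6 = 12.4333.
q₂(high-cost) = (107 − 29 − 2·12.4333)/4 = 13.2833.

13.28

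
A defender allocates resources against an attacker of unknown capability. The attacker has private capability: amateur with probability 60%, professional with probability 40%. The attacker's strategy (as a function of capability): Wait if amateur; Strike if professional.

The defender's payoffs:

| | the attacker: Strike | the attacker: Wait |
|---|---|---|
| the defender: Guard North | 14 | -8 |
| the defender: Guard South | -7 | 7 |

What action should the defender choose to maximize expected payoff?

Guard South

Compute the defender's expected payoff for each action, taking the expectation over the attacker's type.
E[Guard North] = 0.6·(-8) + 0.4·(14) = 0.8
E[Guard South] = 0.6·(7) + 0.4·(-7) = 1.4
Best response: Guard South (1.4 is the largest).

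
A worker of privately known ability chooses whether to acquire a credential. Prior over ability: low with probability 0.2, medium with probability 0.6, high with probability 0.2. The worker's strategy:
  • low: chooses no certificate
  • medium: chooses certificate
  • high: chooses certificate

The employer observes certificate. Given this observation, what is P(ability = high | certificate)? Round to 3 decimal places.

Apply Bayes' rule using the sender's strategy as the likelihood.
P(certificate) = 0.2·0 + 0.6·1 + 0.2·1 = 0.8
P(high | certificate) = (0.2·1) / 0.8 = 0.2 / 0.8 = 0.25

0.250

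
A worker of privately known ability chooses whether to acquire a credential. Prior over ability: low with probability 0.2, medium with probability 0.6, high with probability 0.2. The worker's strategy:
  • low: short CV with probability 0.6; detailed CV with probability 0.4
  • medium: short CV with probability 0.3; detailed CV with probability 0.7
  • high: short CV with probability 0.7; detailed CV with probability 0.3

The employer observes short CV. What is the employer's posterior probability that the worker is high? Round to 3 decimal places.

0.318

P(short CV) = 0.2·0.6 + 0.6·0.3 + 0.2·0.7 = 0.44
P(high | short CV) = (0.2·0.7) / 0.44 = 0.14 / 0.44 = 0.318182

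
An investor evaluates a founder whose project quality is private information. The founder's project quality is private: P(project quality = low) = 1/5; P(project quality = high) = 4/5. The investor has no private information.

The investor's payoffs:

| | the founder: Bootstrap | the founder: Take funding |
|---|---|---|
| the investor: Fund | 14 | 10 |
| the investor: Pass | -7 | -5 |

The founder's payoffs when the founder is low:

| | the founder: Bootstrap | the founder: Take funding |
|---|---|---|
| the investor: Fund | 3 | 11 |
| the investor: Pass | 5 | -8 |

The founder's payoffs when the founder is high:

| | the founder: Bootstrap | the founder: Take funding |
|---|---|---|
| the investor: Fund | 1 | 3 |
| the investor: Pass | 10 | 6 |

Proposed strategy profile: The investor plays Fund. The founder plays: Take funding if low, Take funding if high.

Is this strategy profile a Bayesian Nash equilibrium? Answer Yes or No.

Yes

The investor plays Fund: E[Fund] = 1/5·(10) + 4/5·(10) = 10; E[Pass] = -5. Best-responding. ✓
The founder (project quality low), facing Fund: Bootstrap gives 3, Take funding gives 11. Proposed Take funding is best. ✓
The founder (project quality high), facing Fund: Bootstrap gives 1, Take funding gives 3. Proposed Take funding is best. ✓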